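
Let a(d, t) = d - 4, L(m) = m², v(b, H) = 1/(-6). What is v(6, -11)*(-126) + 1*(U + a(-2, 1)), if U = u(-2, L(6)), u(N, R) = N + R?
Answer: 49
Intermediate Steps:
v(b, H) = -⅙
a(d, t) = -4 + d
U = 34 (U = -2 + 6² = -2 + 36 = 34)
v(6, -11)*(-126) + 1*(U + a(-2, 1)) = -⅙*(-126) + 1*(34 + (-4 - 2)) = 21 + 1*(34 - 6) = 21 + 1*28 = 21 + 28 = 49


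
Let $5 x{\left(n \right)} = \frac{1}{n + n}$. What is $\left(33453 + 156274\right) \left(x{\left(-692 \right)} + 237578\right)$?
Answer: $\frac{311918731355793}{6920} \approx 4.5075 \cdot 10^{10}$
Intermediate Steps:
$x{\left(n \right)} = \frac{1}{10 n}$ ($x{\left(n \right)} = \frac{1}{5 \left(n + n\right)} = \frac{1}{5 \cdot 2 n} = \frac{\frac{1}{2} \frac{1}{n}}{5} = \frac{1}{10 n}$)
$\left(33453 + 156274\right) \left(x{\left(-692 \right)} + 237578\right) = \left(33453 + 156274\right) \left(\frac{1}{10 \left(-692\right)} + 237578\right) = 189727 \left(\frac{1}{10} \left(- \frac{1}{692}\right) + 237578\right) = 189727 \left(- \frac{1}{6920} + 237578\right) = 189727 \cdot \frac{1644039759}{6920} = \frac{311918731355793}{6920}$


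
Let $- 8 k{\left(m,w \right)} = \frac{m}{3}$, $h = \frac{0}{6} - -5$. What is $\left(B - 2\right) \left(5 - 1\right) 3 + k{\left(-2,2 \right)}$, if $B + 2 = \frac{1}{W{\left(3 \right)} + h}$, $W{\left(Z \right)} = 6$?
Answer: $- \frac{6181}{132} \approx -46.826$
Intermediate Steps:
$h = 5$ ($h = 0 \cdot \frac{1}{6} + 5 = 0 + 5 = 5$)
$B = - \frac{21}{11}$ ($B = -2 + \frac{1}{6 + 5} = -2 + \frac{1}{11} = - \frac{21}{11} \approx -1.9091$)
$k{\left(m,w \right)} = - \frac{m}{24}$ ($k{\left(m,w \right)} = - \frac{m \frac{1}{3}}{8} = - \frac{\frac{1}{3} m}{8} = - \frac{m}{24}$)
$\left(B - 2\right) \left(5 - 1\right) 3 + k{\left(-2,2 \right)} = \left(- \frac{21}{11} - 2\right) \left(5 - 1\right) 3 - - \frac{1}{12} = \left(- \frac{43}{11}\right) 4 \cdot 3 + \frac{1}{12} = \left(- \frac{172}{11}\right) 3 + \frac{1}{12} = - \frac{516}{11} + \frac{1}{12} = - \frac{6181}{132}$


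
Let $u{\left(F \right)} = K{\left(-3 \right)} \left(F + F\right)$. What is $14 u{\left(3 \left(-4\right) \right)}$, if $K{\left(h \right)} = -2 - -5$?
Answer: $-1008$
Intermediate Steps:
$K{\left(h \right)} = 3$ ($K{\left(h \right)} = -2 + 5 = 3$)
$u{\left(F \right)} = 6 F$ ($u{\left(F \right)} = 3 \left(F + F\right) = 3 \cdot 2 F = 6 F$)
$14 u{\left(3 \left(-4\right) \right)} = 14 \cdot 6 \cdot 3 \left(-4\right) = 14 \cdot 6 \left(-12\right) = 14 \left(-72\right) = -1008$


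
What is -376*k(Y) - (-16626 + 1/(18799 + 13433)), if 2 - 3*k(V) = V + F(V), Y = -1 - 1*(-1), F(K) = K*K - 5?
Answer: 507611023/32232 ≈ 15749.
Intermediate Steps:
F(K) = -5 + K**2 (F(K) = K**2 - 5 = -5 + K**2)
Y = 0 (Y = -1 + 1 = 0)
k(V) = 7/3 - V/3 - V**2/3 (k(V) = 2/3 - (V + (-5 + V**2))/3 = 2/3 - (-5 + V + V**2)/3 = 2/3 + (5/3 - V/3 - V**2/3) = 7/3 - V/3 - V**2/3)
-376*k(Y) - (-16626 + 1/(18799 + 13433)) = -376*(7/3 - 1/3*0 - 1/3*0**2) - (-16626 + 1/(18799 + 13433)) = -376*(7/3 + 0 - 1/3*0) - (-16626 + 1/32232) = -376*(7/3 + 0 + 0) - (-16626 + 1/32232) = -376*7/3 - 1*(-535889231/32232) = -2632/3 + 535889231/32232 = 507611023/32232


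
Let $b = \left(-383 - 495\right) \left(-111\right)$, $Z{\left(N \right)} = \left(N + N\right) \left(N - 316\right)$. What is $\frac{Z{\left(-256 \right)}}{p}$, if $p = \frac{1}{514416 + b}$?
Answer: $179195867136$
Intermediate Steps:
$Z{\left(N \right)} = 2 N \left(-316 + N\right)$
$b = 97458$ ($b = \left(-878\right) \left(-111\right) = 97458$)
$p = \frac{1}{611874}$ ($p = \frac{1}{514416 + 97458} = \frac{1}{611874} \approx 1.6343 \cdot 10^{-6}$)
$\frac{Z{\left(-256 \right)}}{p} = 2 \left(-256\right) \left(-316 - 256\right) \frac{1}{\frac{1}{611874}} = 2 \left(-256\right) \left(-572\right) 611874 = 292864 \cdot 611874 = 179195867136$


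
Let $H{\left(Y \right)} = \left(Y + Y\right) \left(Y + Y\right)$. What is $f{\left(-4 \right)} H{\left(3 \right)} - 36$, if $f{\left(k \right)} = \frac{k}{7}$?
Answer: $- \frac{396}{7} \approx -56.571$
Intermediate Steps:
$f{\left(k \right)} = \frac{k}{7}$ ($f{\left(k \right)} = k \frac{1}{7} = \frac{k}{7}$)
$H{\left(Y \right)} = 4 Y^{2}$ ($H{\left(Y \right)} = 2 Y 2 Y = 4 Y^{2}$)
$f{\left(-4 \right)} H{\left(3 \right)} - 36 = \frac{1}{7} \left(-4\right) 4 \cdot 3^{2} - 36 = - \frac{4 \cdot 4 \cdot 9}{7} - 36 = \left(- \frac{4}{7}\right) 36 - 36 = - \frac{144}{7} - 36 = - \frac{396}{7}$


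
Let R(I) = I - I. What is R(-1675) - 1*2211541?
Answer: -2211541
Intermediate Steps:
R(I) = 0
R(-1675) - 1*2211541 = 0 - 1*2211541 = 0 - 2211541 = -2211541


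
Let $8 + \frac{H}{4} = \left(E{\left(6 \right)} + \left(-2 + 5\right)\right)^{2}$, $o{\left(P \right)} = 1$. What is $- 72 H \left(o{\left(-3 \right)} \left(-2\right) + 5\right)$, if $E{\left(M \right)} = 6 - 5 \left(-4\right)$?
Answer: $-719712$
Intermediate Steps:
$E{\left(M \right)} = 26$ ($E{\left(M \right)} = 6 - -20 = 6 + 20 = 26$)
$H = 3332$ ($H = -32 + 4 \left(26 + \left(-2 + 5\right)\right)^{2} = -32 + 4 \left(26 + 3\right)^{2} = -32 + 4 \cdot 29^{2} = -32 + 4 \cdot 841 = -32 + 3364 = 3332$)
$- 72 H \left(o{\left(-3 \right)} \left(-2\right) + 5\right) = \left(-72\right) 3332 \left(1 \left(-2\right) + 5\right) = - 239904 \left(-2 + 5\right) = \left(-239904\right) 3 = -719712$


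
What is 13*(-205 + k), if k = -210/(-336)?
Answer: -21255/8 ≈ -2656.9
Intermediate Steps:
k = 5/8 (k = -210*(-1/336) = 5/8 ≈ 0.62500)
13*(-205 + k) = 13*(-205 + 5/8) = 13*(-1635/8) = -21255/8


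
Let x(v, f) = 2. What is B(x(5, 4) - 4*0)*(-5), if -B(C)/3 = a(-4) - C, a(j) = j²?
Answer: 210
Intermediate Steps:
B(C) = -48 + 3*C (B(C) = -3*((-4)² - C) = -3*(16 - C) = -48 + 3*C)
B(x(5, 4) - 4*0)*(-5) = (-48 + 3*(2 - 4*0))*(-5) = (-48 + 3*(2 + 0))*(-5) = (-48 + 3*2)*(-5) = (-48 + 6)*(-5) = -42*(-5) = 210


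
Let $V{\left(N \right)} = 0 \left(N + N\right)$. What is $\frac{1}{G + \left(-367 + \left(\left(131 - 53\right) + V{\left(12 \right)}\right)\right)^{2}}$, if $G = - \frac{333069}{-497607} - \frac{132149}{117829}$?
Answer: $\frac{1776743491}{148394589685137} \approx 1.1973 \cdot 10^{-5}$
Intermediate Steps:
$V{\left(N \right)} = 0$ ($V{\left(N \right)} = 0 \cdot 2 N = 0$)
$G = - \frac{803426674}{1776743491}$ ($G = \left(-333069\right) \left(- \frac{1}{497607}\right) - \frac{132149}{117829} = \frac{10093}{15079} - \frac{132149}{117829} = - \frac{803426674}{1776743491} \approx -0.45219$)
$\frac{1}{G + \left(-367 + \left(\left(131 - 53\right) + V{\left(12 \right)}\right)\right)^{2}} = \frac{1}{- \frac{803426674}{1776743491} + \left(-367 + \left(\left(131 - 53\right) + 0\right)\right)^{2}} = \frac{1}{- \frac{803426674}{1776743491} + \left(-367 + \left(78 + 0\right)\right)^{2}} = \frac{1}{- \frac{803426674}{1776743491} + \left(-367 + 78\right)^{2}} = \frac{1}{- \frac{803426674}{1776743491} + \left(-289\right)^{2}} = \frac{1}{- \frac{803426674}{1776743491} + 83521} = \frac{1}{\frac{148394589685137}{1776743491}} = \frac{1776743491}{148394589685137}$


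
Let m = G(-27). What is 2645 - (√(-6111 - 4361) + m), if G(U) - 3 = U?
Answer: 2669 - 2*I*√2618 ≈ 2669.0 - 102.33*I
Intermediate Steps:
G(U) = 3 + U
m = -24 (m = 3 - 27 = -24)
2645 - (√(-6111 - 4361) + m) = 2645 - (√(-6111 - 4361) - 24) = 2645 - (√(-10472) - 24) = 2645 - (2*I*√2618 - 24) = 2645 - (-24 + 2*I*√2618) = 2645 + (24 - 2*I*√2618) = 2669 - 2*I*√2618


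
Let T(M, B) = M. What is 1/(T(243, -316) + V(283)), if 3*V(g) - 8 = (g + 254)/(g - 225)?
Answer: 174/43283 ≈ 0.0040201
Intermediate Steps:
V(g) = 8/3 + (254 + g)/(3*(-225 + g)) (V(g) = 8/3 + ((g + 254)/(g - 225))/3 = 8/3 + ((254 + g)/(-225 + g))/3 = 8/3 + (254 + g)/(3*(-225 + g)))
1/(T(243, -316) + V(283)) = 1/(243 + (-1546 + 9*283)/(3*(-225 + 283))) = 1/(243 + (⅓)*(-1546 + 2547)/58) = 1/(243 + (⅓)*(1/58)*1001) = 1/(243 + 1001/174) = 1/(43283/174) = 174/43283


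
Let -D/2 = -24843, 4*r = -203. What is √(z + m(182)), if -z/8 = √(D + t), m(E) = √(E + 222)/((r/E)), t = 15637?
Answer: 2*√(-1682*√65323 - 1508*√101)/29 ≈ 46.008*I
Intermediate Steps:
r = -203/4 (r = (¼)*(-203) = -203/4 ≈ -50.750)
D = 49686 (D = -2*(-24843) = 49686)
m(E) = -4*E*√(222 + E)/203 (m(E) = √(E + 222)/((-203/(4*E))) = √(222 + E)*(-4*E/203) = -4*E*√(222 + E)/203)
z = -8*√65323 (z = -8*√(49686 + 15637) = -8*√65323 ≈ -2044.7)
√(z + m(182)) = √(-8*√65323 - 4/203*182*√(222 + 182)) = √(-8*√65323 - 4/203*182*√404) = √(-8*√65323 - 4/203*182*2*√101) = √(-8*√65323 - 208*√101/29)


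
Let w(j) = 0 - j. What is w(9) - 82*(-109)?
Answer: 8929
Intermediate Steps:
w(j) = -j
w(9) - 82*(-109) = -1*9 - 82*(-109) = -9 + 8938 = 8929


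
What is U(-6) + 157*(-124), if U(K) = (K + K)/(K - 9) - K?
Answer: -97306/5 ≈ -19461.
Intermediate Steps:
U(K) = -K + 2*K/(-9 + K) (U(K) = (2*K)/(-9 + K) - K = 2*K/(-9 + K) - K = -K + 2*K/(-9 + K))
U(-6) + 157*(-124) = -6*(11 - 1*(-6))/(-9 - 6) + 157*(-124) = -6*(11 + 6)/(-15) - 19468 = -6*(-1/15)*17 - 19468 = 34/5 - 19468 = -97306/5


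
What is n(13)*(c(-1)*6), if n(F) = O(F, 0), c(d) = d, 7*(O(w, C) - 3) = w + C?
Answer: -204/7 ≈ -29.143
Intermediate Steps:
O(w, C) = 3 + C/7 + w/7 (O(w, C) = 3 + (w + C)/7 = 3 + (C + w)/7 = 3 + (C/7 + w/7) = 3 + C/7 + w/7)
n(F) = 3 + F/7 (n(F) = 3 + (⅐)*0 + F/7 = 3 + 0 + F/7 = 3 + F/7)
n(13)*(c(-1)*6) = (3 + (⅐)*13)*(-1*6) = (3 + 13/7)*(-6) = (34/7)*(-6) = -204/7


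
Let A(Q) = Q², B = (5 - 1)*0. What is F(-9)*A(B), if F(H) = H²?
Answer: 0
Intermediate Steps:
B = 0 (B = 4*0 = 0)
F(-9)*A(B) = (-9)²*0² = 81*0 = 0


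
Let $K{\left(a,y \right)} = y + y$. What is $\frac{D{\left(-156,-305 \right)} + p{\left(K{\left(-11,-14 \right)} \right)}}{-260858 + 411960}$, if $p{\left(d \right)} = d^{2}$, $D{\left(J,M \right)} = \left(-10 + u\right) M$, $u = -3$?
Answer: $\frac{4749}{151102} \approx 0.031429$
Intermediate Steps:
$K{\left(a,y \right)} = 2 y$
$D{\left(J,M \right)} = - 13 M$ ($D{\left(J,M \right)} = \left(-10 - 3\right) M = - 13 M$)
$\frac{D{\left(-156,-305 \right)} + p{\left(K{\left(-11,-14 \right)} \right)}}{-260858 + 411960} = \frac{\left(-13\right) \left(-305\right) + \left(2 \left(-14\right)\right)^{2}}{-260858 + 411960} = \frac{3965 + \left(-28\right)^{2}}{151102} = \left(3965 + 784\right) \frac{1}{151102} = 4749 \cdot \frac{1}{151102} = \frac{4749}{151102}$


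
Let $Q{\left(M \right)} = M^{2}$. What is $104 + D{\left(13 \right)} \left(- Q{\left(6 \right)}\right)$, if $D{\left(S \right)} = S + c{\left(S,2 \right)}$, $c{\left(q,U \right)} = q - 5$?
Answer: $-652$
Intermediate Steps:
$c{\left(q,U \right)} = -5 + q$
$D{\left(S \right)} = -5 + 2 S$ ($D{\left(S \right)} = S + \left(-5 + S\right) = -5 + 2 S$)
$104 + D{\left(13 \right)} \left(- Q{\left(6 \right)}\right) = 104 + \left(-5 + 2 \cdot 13\right) \left(- 6^{2}\right) = 104 + \left(-5 + 26\right) \left(\left(-1\right) 36\right) = 104 + 21 \left(-36\right) = 104 - 756 = -652$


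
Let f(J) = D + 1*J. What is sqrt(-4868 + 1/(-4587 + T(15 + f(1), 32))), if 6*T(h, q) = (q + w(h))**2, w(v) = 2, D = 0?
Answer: I*sqrt(846017008001)/13183 ≈ 69.771*I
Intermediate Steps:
f(J) = J (f(J) = 0 + 1*J = 0 + J = J)
T(h, q) = (2 + q)**2/6 (T(h, q) = (q + 2)**2/6 = (2 + q)**2/6)
sqrt(-4868 + 1/(-4587 + T(15 + f(1), 32))) = sqrt(-4868 + 1/(-4587 + (2 + 32)**2/6)) = sqrt(-4868 + 1/(-4587 + (1/6)*34**2)) = sqrt(-4868 + 1/(-4587 + (1/6)*1156)) = sqrt(-4868 + 1/(-4587 + 578/3)) = sqrt(-4868 + 1/(-13183/3)) = sqrt(-4868 - 3/13183) = sqrt(-64174847/13183) = I*sqrt(846017008001)/13183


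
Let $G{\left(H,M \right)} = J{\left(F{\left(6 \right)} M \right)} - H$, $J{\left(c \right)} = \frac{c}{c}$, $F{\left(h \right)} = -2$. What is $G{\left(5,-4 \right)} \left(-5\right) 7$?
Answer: $140$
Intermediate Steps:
$J{\left(c \right)} = 1$
$G{\left(H,M \right)} = 1 - H$
$G{\left(5,-4 \right)} \left(-5\right) 7 = \left(1 - 5\right) \left(-5\right) 7 = \left(-4\right) \left(-5\right) 7 = 20 \cdot 7 = 140$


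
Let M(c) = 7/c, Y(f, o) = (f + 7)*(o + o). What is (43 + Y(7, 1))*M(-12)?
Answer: -497/12 ≈ -41.417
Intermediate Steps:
Y(f, o) = 2*o*(7 + f) (Y(f, o) = (7 + f)*(2*o) = 2*o*(7 + f))
(43 + Y(7, 1))*M(-12) = (43 + 2*1*(7 + 7))*(7/(-12)) = (43 + 2*1*14)*(7*(-1/12)) = (43 + 28)*(-7/12) = 71*(-7/12) = -497/12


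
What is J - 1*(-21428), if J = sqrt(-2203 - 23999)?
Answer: 21428 + I*sqrt(26202) ≈ 21428.0 + 161.87*I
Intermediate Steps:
J = I*sqrt(26202) (J = sqrt(-26202) = I*sqrt(26202) ≈ 161.87*I)
J - 1*(-21428) = I*sqrt(26202) - 1*(-21428) = I*sqrt(26202) + 21428 = 21428 + I*sqrt(26202)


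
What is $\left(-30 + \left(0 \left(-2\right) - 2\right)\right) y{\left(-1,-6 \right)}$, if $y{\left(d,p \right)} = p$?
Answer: $192$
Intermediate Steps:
$\left(-30 + \left(0 \left(-2\right) - 2\right)\right) y{\left(-1,-6 \right)} = \left(-30 + \left(0 \left(-2\right) - 2\right)\right) \left(-6\right) = \left(-30 + \left(0 - 2\right)\right) \left(-6\right) = \left(-30 - 2\right) \left(-6\right) = \left(-32\right) \left(-6\right) = 192$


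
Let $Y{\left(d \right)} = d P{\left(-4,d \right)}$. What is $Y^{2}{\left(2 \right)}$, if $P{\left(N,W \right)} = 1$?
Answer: $4$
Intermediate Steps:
$Y{\left(d \right)} = d$ ($Y{\left(d \right)} = d 1 = d$)
$Y^{2}{\left(2 \right)} = 2^{2} = 4$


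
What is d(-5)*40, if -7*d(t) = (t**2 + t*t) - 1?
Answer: -280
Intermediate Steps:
d(t) = 1/7 - 2*t**2/7 (d(t) = -((t**2 + t*t) - 1)/7 = -((t**2 + t**2) - 1)/7 = -(2*t**2 - 1)/7 = -(-1 + 2*t**2)/7 = 1/7 - 2*t**2/7)
d(-5)*40 = (1/7 - 2/7*(-5)**2)*40 = (1/7 - 2/7*25)*40 = (1/7 - 50/7)*40 = -7*40 = -280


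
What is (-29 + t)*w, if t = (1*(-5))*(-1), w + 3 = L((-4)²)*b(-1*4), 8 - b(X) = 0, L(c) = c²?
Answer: -49080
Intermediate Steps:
b(X) = 8 (b(X) = 8 - 1*0 = 8 + 0 = 8)
w = 2045 (w = -3 + ((-4)²)²*8 = -3 + 16²*8 = -3 + 256*8 = -3 + 2048 = 2045)
t = 5 (t = -5*(-1) = 5)
(-29 + t)*w = (-29 + 5)*2045 = -24*2045 = -49080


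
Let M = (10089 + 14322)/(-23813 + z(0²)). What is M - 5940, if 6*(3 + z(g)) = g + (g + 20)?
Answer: -424414953/71438 ≈ -5941.0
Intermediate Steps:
z(g) = ⅓ + g/3 (z(g) = -3 + (g + (g + 20))/6 = -3 + (g + (20 + g))/6 = -3 + (20 + 2*g)/6 = -3 + (10/3 + g/3) = ⅓ + g/3)
M = -73233/71438 (M = (10089 + 14322)/(-23813 + (⅓ + (⅓)*0²)) = 24411/(-23813 + (⅓ + (⅓)*0)) = 24411/(-23813 + (⅓ + 0)) = 24411/(-23813 + ⅓) = 24411/(-71438/3) = 24411*(-3/71438) = -73233/71438 ≈ -1.0251)
M - 5940 = -73233/71438 - 5940 = -424414953/71438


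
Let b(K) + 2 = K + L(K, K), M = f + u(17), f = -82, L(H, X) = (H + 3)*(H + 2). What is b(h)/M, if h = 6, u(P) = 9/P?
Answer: -1292/1385 ≈ -0.93285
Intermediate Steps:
L(H, X) = (2 + H)*(3 + H) (L(H, X) = (3 + H)*(2 + H) = (2 + H)*(3 + H))
M = -1385/17 (M = -82 + 9/17 = -1385/17 ≈ -81.471)
b(K) = 4 + K**2 + 6*K (b(K) = -2 + (K + (6 + K**2 + 5*K)) = -2 + (6 + K**2 + 6*K) = 4 + K**2 + 6*K)
b(h)/M = (4 + 6**2 + 6*6)/(-1385/17) = (4 + 36 + 36)*(-17/1385) = 76*(-17/1385) = -1292/1385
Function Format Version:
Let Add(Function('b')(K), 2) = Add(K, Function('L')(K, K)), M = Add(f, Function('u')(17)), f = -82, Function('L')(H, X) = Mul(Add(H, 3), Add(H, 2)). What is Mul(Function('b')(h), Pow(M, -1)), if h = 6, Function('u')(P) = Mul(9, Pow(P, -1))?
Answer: Rational(-1292, 1385) ≈ -0.93285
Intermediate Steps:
Function('L')(H, X) = Mul(Add(2, H), Add(3, H)) (Function('L')(H, X) = Mul(Add(3, H), Add(2, H)) = Mul(Add(2, H), Add(3, H)))
M = Rational(-1385, 17) (M = Add(-82, Mul(9, Pow(17, -1))) = Add(-82, Mul(9, Rational(1, 17))) = Add(-82, Rational(9, 17)) = Rational(-1385, 17) ≈ -81.471)
Function('b')(K) = Add(4, Pow(K, 2), Mul(6, K)) (Function('b')(K) = Add(-2, Add(K, Add(6, Pow(K, 2), Mul(5, K)))) = Add(-2, Add(6, Pow(K, 2), Mul(6, K))) = Add(4, Pow(K, 2), Mul(6, K)))
Mul(Function('b')(h), Pow(M, -1)) = Mul(Add(4, Pow(6, 2), Mul(6, 6)), Pow(Rational(-1385, 17), -1)) = Mul(Add(4, 36, 36), Rational(-17, 1385)) = Mul(76, Rational(-17, 1385)) = Rational(-1292, 1385)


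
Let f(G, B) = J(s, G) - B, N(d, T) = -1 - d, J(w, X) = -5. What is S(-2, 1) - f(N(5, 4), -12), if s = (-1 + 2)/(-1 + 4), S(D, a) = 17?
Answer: 10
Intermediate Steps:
s = ⅓ (s = 1/3 = 1*(⅓) = ⅓ ≈ 0.33333)
f(G, B) = -5 - B
S(-2, 1) - f(N(5, 4), -12) = 17 - (-5 - 1*(-12)) = 17 - (-5 + 12) = 17 - 1*7 = 17 - 7 = 10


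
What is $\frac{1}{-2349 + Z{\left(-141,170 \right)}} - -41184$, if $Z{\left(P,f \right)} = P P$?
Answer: $\frac{722037889}{17532} \approx 41184.0$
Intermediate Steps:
$Z{\left(P,f \right)} = P^{2}$
$\frac{1}{-2349 + Z{\left(-141,170 \right)}} - -41184 = \frac{1}{-2349 + \left(-141\right)^{2}} - -41184 = \frac{1}{-2349 + 19881} + 41184 = \frac{1}{17532} + 41184 = \frac{722037889}{17532}$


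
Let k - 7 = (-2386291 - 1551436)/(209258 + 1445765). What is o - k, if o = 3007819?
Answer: 4978001977403/1655023 ≈ 3.0078e+6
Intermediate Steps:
k = 7647434/1655023 (k = 7 + (-2386291 - 1551436)/(209258 + 1445765) = 7 - 3937727/1655023 = 7647434/1655023 ≈ 4.6207)
o - k = 3007819 - 1*7647434/1655023 = 3007819 - 7647434/1655023 = 4978001977403/1655023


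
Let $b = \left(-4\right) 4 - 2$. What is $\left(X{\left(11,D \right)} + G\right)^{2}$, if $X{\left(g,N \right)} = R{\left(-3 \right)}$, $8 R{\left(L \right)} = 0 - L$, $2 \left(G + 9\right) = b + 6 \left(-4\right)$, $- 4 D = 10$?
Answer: $\frac{56169}{64} \approx 877.64$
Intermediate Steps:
$D = - \frac{5}{2}$ ($D = \left(- \frac{1}{4}\right) 10 = - \frac{5}{2} \approx -2.5$)
$b = -18$ ($b = -16 - 2 = -18$)
$G = -30$ ($G = -9 + \frac{-18 + 6 \left(-4\right)}{2} = -9 + \frac{-18 - 24}{2} = -9 + \frac{1}{2} \left(-42\right) = -9 - 21 = -30$)
$R{\left(L \right)} = - \frac{L}{8}$ ($R{\left(L \right)} = \frac{0 - L}{8} = \frac{\left(-1\right) L}{8} = - \frac{L}{8}$)
$X{\left(g,N \right)} = \frac{3}{8}$ ($X{\left(g,N \right)} = \left(- \frac{1}{8}\right) \left(-3\right) = \frac{3}{8}$)
$\left(X{\left(11,D \right)} + G\right)^{2} = \left(\frac{3}{8} - 30\right)^{2} = \left(- \frac{237}{8}\right)^{2} = \frac{56169}{64}$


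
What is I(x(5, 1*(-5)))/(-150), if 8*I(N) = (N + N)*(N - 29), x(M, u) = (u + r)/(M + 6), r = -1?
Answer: -13/484 ≈ -0.026859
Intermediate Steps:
x(M, u) = (-1 + u)/(6 + M) (x(M, u) = (u - 1)/(M + 6) = (-1 + u)/(6 + M))
I(N) = N*(-29 + N)/4 (I(N) = ((N + N)*(N - 29))/8 = ((2*N)*(-29 + N))/8 = (2*N*(-29 + N))/8 = N*(-29 + N)/4)
I(x(5, 1*(-5)))/(-150) = (((-1 + 1*(-5))/(6 + 5))*(-29 + (-1 + 1*(-5))/(6 + 5))/4)/(-150) = (((-1 - 5)/11)*(-29 + (-1 - 5)/11)/4)*(-1/150) = (((1/11)*(-6))*(-29 + (1/11)*(-6))/4)*(-1/150) = ((¼)*(-6/11)*(-29 - 6/11))*(-1/150) = ((¼)*(-6/11)*(-325/11))*(-1/150) = (975/242)*(-1/150) = -13/484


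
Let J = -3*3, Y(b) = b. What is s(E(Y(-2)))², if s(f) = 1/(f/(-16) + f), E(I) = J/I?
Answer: 1024/18225 ≈ 0.056187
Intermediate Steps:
J = -9
E(I) = -9/I
s(f) = 16/(15*f) (s(f) = 1/(f*(-1/16) + f) = 1/(-f/16 + f) = 1/(15*f/16) = 16/(15*f))
s(E(Y(-2)))² = (16/(15*((-9/(-2)))))² = (16/(15*((-9*(-½)))))² = (16/(15*(9/2)))² = ((16/15)*(2/9))² = (32/135)² = 1024/18225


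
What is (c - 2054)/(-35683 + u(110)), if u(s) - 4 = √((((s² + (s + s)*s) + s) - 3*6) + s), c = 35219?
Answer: -1183294035/1272954539 - 33165*√36502/1272954539 ≈ -0.93454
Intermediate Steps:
u(s) = 4 + √(-18 + 2*s + 3*s²) (u(s) = 4 + √((((s² + (s + s)*s) + s) - 3*6) + s) = 4 + √((((s² + (2*s)*s) + s) - 18) + s) = 4 + √((((s² + 2*s²) + s) - 18) + s) = 4 + √(((3*s² + s) - 18) + s) = 4 + √(((s + 3*s²) - 18) + s) = 4 + √((-18 + s + 3*s²) + s) = 4 + √(-18 + 2*s + 3*s²))
(c - 2054)/(-35683 + u(110)) = (35219 - 2054)/(-35683 + (4 + √(-18 + 2*110 + 3*110²))) = 33165/(-35683 + (4 + √(-18 + 220 + 3*12100))) = 33165/(-35683 + (4 + √(-18 + 220 + 36300))) = 33165/(-35683 + (4 + √36502)) = 33165/(-35679 + √36502)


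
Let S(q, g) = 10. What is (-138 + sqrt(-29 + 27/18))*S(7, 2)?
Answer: -1380 + 5*I*sqrt(110) ≈ -1380.0 + 52.44*I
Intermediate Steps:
(-138 + sqrt(-29 + 27/18))*S(7, 2) = (-138 + sqrt(-29 + 27/18))*10 = (-138 + sqrt(-29 + 27*(1/18)))*10 = (-138 + sqrt(-29 + 3/2))*10 = (-138 + sqrt(-55/2))*10 = (-138 + I*sqrt(110)/2)*10 = -1380 + 5*I*sqrt(110)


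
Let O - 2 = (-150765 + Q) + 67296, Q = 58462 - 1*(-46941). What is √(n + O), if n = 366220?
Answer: 2*√97039 ≈ 623.02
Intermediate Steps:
Q = 105403 (Q = 58462 + 46941 = 105403)
O = 21936 (O = 2 + ((-150765 + 105403) + 67296) = 2 + (-45362 + 67296) = 2 + 21934 = 21936)
√(n + O) = √(366220 + 21936) = √388156 = 2*√97039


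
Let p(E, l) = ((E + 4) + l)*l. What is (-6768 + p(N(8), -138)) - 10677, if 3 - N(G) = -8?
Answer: -471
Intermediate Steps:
N(G) = 11 (N(G) = 3 - 1*(-8) = 3 + 8 = 11)
p(E, l) = l*(4 + E + l) (p(E, l) = ((4 + E) + l)*l = (4 + E + l)*l = l*(4 + E + l))
(-6768 + p(N(8), -138)) - 10677 = (-6768 - 138*(4 + 11 - 138)) - 10677 = (-6768 - 138*(-123)) - 10677 = (-6768 + 16974) - 10677 = 10206 - 10677 = -471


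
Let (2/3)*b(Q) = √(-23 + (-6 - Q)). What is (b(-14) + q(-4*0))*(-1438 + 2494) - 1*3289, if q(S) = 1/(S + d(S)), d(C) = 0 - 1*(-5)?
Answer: -15389/5 + 1584*I*√15 ≈ -3077.8 + 6134.8*I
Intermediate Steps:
d(C) = 5 (d(C) = 0 + 5 = 5)
q(S) = 1/(5 + S) (q(S) = 1/(S + 5) = 1/(5 + S))
b(Q) = 3*√(-29 - Q)/2 (b(Q) = 3*√(-23 + (-6 - Q))/2 = 3*√(-29 - Q)/2)
(b(-14) + q(-4*0))*(-1438 + 2494) - 1*3289 = (3*√(-29 - 1*(-14))/2 + 1/(5 - 4*0))*(-1438 + 2494) - 1*3289 = (3*√(-29 + 14)/2 + 1/(5 + 0))*1056 - 3289 = (3*√(-15)/2 + 1/5)*1056 - 3289 = (3*(I*√15)/2 + ⅕)*1056 - 3289 = (3*I*√15/2 + ⅕)*1056 - 3289 = (⅕ + 3*I*√15/2)*1056 - 3289 = (1056/5 + 1584*I*√15) - 3289 = -15389/5 + 1584*I*√15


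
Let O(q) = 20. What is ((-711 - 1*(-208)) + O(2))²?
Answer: 233289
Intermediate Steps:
((-711 - 1*(-208)) + O(2))² = ((-711 - 1*(-208)) + 20)² = ((-711 + 208) + 20)² = (-503 + 20)² = (-483)² = 233289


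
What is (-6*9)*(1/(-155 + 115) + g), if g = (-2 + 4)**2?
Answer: -4293/20 ≈ -214.65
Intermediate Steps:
g = 4 (g = 2**2 = 4)
(-6*9)*(1/(-155 + 115) + g) = (-6*9)*(1/(-155 + 115) + 4) = -54*(1/(-40) + 4) = -54*(-1/40 + 4) = -54*159/40 = -4293/20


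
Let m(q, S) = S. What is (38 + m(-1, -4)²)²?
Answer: 2916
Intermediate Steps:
(38 + m(-1, -4)²)² = (38 + (-4)²)² = (38 + 16)² = 54² = 2916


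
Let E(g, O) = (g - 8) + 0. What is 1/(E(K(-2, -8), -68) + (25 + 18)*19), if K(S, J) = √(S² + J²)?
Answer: 809/654413 - 2*√17/654413 ≈ 0.0012236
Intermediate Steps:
K(S, J) = √(J² + S²)
E(g, O) = -8 + g (E(g, O) = (-8 + g) + 0 = -8 + g)
1/(E(K(-2, -8), -68) + (25 + 18)*19) = 1/((-8 + √((-8)² + (-2)²)) + (25 + 18)*19) = 1/((-8 + √(64 + 4)) + 43*19) = 1/((-8 + √68) + 817) = 1/((-8 + 2*√17) + 817) = 1/(809 + 2*√17)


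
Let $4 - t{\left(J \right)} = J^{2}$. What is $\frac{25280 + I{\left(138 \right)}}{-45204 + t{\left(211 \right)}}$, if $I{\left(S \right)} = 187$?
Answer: $- \frac{8489}{29907} \approx -0.28385$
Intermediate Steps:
$t{\left(J \right)} = 4 - J^{2}$
$\frac{25280 + I{\left(138 \right)}}{-45204 + t{\left(211 \right)}} = \frac{25280 + 187}{-45204 + \left(4 - 211^{2}\right)} = \frac{25467}{-45204 + \left(4 - 44521\right)} = \frac{25467}{-45204 - 44517} = \frac{25467}{-89721} = 25467 \left(- \frac{1}{89721}\right) = - \frac{8489}{29907}$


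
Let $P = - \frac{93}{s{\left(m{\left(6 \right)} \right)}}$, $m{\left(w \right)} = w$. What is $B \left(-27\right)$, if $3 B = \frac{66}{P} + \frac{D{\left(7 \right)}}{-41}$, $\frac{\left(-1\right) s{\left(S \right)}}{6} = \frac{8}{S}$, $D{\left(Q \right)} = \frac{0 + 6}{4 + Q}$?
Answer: $- \frac{712710}{13981} \approx -50.977$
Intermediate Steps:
$D{\left(Q \right)} = \frac{6}{4 + Q}$
$s{\left(S \right)} = - \frac{48}{S}$ ($s{\left(S \right)} = - 6 \frac{8}{S} = - \frac{48}{S}$)
$P = \frac{93}{8}$ ($P = - \frac{93}{\left(-48\right) \frac{1}{6}} = - \frac{93}{-8} = \left(-93\right) \left(- \frac{1}{8}\right) = \frac{93}{8} \approx 11.625$)
$B = \frac{79190}{41943}$ ($B = \frac{\frac{66}{\frac{93}{8}} + \frac{6 \frac{1}{4 + 7}}{-41}}{3} = \frac{66 \cdot \frac{8}{93} + \frac{6}{11} \left(- \frac{1}{41}\right)}{3} = \frac{\frac{176}{31} + 6 \cdot \frac{1}{11} \left(- \frac{1}{41}\right)}{3} = \frac{\frac{176}{31} + \frac{6}{11} \left(- \frac{1}{41}\right)}{3} = \frac{\frac{176}{31} - \frac{6}{451}}{3} = \frac{1}{3} \cdot \frac{79190}{13981} = \frac{79190}{41943} \approx 1.888$)
$B \left(-27\right) = \frac{79190}{41943} \left(-27\right) = - \frac{712710}{13981}$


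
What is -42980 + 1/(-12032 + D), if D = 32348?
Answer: -873181679/20316 ≈ -42980.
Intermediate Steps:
-42980 + 1/(-12032 + D) = -42980 + 1/(-12032 + 32348) = -42980 + 1/20316 = -873181679/20316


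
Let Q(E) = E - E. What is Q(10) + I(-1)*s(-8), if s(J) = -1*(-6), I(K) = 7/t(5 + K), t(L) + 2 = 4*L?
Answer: 3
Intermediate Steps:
t(L) = -2 + 4*L
I(K) = 7/(18 + 4*K) (I(K) = 7/(-2 + 4*(5 + K)) = 7/(-2 + (20 + 4*K)) = 7/(18 + 4*K))
s(J) = 6
Q(E) = 0
Q(10) + I(-1)*s(-8) = 0 + (7/(2*(9 + 2*(-1))))*6 = 0 + (7/(2*(9 - 2)))*6 = 0 + ((7/2)/7)*6 = 0 + ((7/2)*(⅐))*6 = 0 + (½)*6 = 0 + 3 = 3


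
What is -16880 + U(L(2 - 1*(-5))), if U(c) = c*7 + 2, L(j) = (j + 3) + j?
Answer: -16759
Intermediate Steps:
L(j) = 3 + 2*j (L(j) = (3 + j) + j = 3 + 2*j)
U(c) = 2 + 7*c (U(c) = 7*c + 2 = 2 + 7*c)
-16880 + U(L(2 - 1*(-5))) = -16880 + (2 + 7*(3 + 2*(2 - 1*(-5)))) = -16880 + (2 + 7*(3 + 2*(2 + 5))) = -16880 + (2 + 7*(3 + 2*7)) = -16880 + (2 + 7*(3 + 14)) = -16880 + (2 + 7*17) = -16880 + (2 + 119) = -16880 + 121 = -16759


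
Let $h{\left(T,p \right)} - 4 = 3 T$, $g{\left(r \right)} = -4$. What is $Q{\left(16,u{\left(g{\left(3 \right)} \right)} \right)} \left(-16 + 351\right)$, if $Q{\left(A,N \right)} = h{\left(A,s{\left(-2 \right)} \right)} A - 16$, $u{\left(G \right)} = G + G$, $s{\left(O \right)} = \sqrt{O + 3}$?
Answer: $273360$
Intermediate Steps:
$s{\left(O \right)} = \sqrt{3 + O}$
$u{\left(G \right)} = 2 G$
$h{\left(T,p \right)} = 4 + 3 T$
$Q{\left(A,N \right)} = -16 + A \left(4 + 3 A\right)$ ($Q{\left(A,N \right)} = \left(4 + 3 A\right) A - 16 = A \left(4 + 3 A\right) - 16 = -16 + A \left(4 + 3 A\right)$)
$Q{\left(16,u{\left(g{\left(3 \right)} \right)} \right)} \left(-16 + 351\right) = \left(-16 + 16 \left(4 + 3 \cdot 16\right)\right) \left(-16 + 351\right) = \left(-16 + 16 \left(4 + 48\right)\right) 335 = \left(-16 + 16 \cdot 52\right) 335 = \left(-16 + 832\right) 335 = 816 \cdot 335 = 273360$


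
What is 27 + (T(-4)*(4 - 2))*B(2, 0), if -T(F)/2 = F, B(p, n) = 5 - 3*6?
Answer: -181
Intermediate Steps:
B(p, n) = -13 (B(p, n) = 5 - 18 = -13)
T(F) = -2*F
27 + (T(-4)*(4 - 2))*B(2, 0) = 27 + ((-2*(-4))*(4 - 2))*(-13) = 27 + (8*2)*(-13) = 27 + 16*(-13) = 27 - 208 = -181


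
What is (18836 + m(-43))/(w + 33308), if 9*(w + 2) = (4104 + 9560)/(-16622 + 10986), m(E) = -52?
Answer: 119099952/211174985 ≈ 0.56399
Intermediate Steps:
w = -28778/12681 (w = -2 + ((4104 + 9560)/(-16622 + 10986))/9 = -2 + (13664/(-5636))/9 = -2 + (13664*(-1/5636))/9 = -2 + (⅑)*(-3416/1409) = -2 - 3416/12681 = -28778/12681 ≈ -2.2694)
(18836 + m(-43))/(w + 33308) = (18836 - 52)/(-28778/12681 + 33308) = 18784/(422349970/12681) = 18784*(12681/422349970) = 119099952/211174985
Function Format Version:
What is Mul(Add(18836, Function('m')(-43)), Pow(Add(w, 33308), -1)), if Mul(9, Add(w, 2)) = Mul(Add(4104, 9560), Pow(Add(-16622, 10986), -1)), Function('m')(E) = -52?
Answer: Rational(119099952, 211174985) ≈ 0.56399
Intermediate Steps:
w = Rational(-28778, 12681) (w = Add(-2, Mul(Rational(1, 9), Mul(Add(4104, 9560), Pow(Add(-16622, 10986), -1)))) = Add(-2, Mul(Rational(1, 9), Mul(13664, Pow(-5636, -1)))) = Add(-2, Mul(Rational(1, 9), Mul(13664, Rational(-1, 5636)))) = Add(-2, Mul(Rational(1, 9), Rational(-3416, 1409))) = Add(-2, Rational(-3416, 12681)) = Rational(-28778, 12681) ≈ -2.2694)
Mul(Add(18836, Function('m')(-43)), Pow(Add(w, 33308), -1)) = Mul(Add(18836, -52), Pow(Add(Rational(-28778, 12681), 33308), -1)) = Mul(18784, Pow(Rational(422349970, 12681), -1)) = Mul(18784, Rational(12681, 422349970)) = Rational(119099952, 211174985)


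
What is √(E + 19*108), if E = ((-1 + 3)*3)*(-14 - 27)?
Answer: √1806 ≈ 42.497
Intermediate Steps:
E = -246 (E = (2*3)*(-41) = 6*(-41) = -246)
√(E + 19*108) = √(-246 + 19*108) = √(-246 + 2052) = √1806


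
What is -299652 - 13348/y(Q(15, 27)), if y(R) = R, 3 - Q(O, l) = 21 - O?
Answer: -885608/3 ≈ -2.9520e+5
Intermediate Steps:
Q(O, l) = -18 + O (Q(O, l) = 3 - (21 - O) = 3 + (-21 + O) = -18 + O)
-299652 - 13348/y(Q(15, 27)) = -299652 - 13348/(-18 + 15) = -299652 - 13348/(-3) = -299652 - 13348*(-1)/3 = -299652 - 1*(-13348/3) = -299652 + 13348/3 = -885608/3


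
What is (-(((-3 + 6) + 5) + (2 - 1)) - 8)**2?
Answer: 289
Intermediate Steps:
(-(((-3 + 6) + 5) + (2 - 1)) - 8)**2 = (-((3 + 5) + 1) - 8)**2 = (-(8 + 1) - 8)**2 = (-1*9 - 8)**2 = (-9 - 8)**2 = (-17)**2 = 289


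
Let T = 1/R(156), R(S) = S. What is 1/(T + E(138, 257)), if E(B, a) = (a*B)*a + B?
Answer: 156/1421924401 ≈ 1.0971e-7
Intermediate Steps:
E(B, a) = B + B*a**2 (E(B, a) = (B*a)*a + B = B*a**2 + B = B + B*a**2)
T = 1/156 ≈ 0.0064103
1/(T + E(138, 257)) = 1/(1/156 + 138*(1 + 257**2)) = 1/(1/156 + 138*(1 + 66049)) = 1/(1/156 + 138*66050) = 1/(1/156 + 9114900) = 1/(1421924401/156) = 156/1421924401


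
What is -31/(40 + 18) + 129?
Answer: 7451/58 ≈ 128.47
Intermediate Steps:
-31/(40 + 18) + 129 = -31/58 + 129 = 7451/58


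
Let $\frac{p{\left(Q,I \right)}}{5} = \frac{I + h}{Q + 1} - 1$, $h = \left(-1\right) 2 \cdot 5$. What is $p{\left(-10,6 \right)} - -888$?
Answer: $\frac{7967}{9} \approx 885.22$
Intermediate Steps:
$h = -10$ ($h = \left(-2\right) 5 = -10$)
$p{\left(Q,I \right)} = -5 + \frac{5 \left(-10 + I\right)}{1 + Q}$ ($p{\left(Q,I \right)} = 5 \left(\frac{I - 10}{Q + 1} - 1\right) = 5 \left(\frac{-10 + I}{1 + Q} - 1\right) = 5 \left(-1 + \frac{-10 + I}{1 + Q}\right) = -5 + \frac{5 \left(-10 + I\right)}{1 + Q}$)
$p{\left(-10,6 \right)} - -888 = \frac{5 \left(-11 + 6 - -10\right)}{1 - 10} - -888 = \frac{5 \left(-11 + 6 + 10\right)}{-9} + 888 = 5 \left(- \frac{1}{9}\right) 5 + 888 = - \frac{25}{9} + 888 = \frac{7967}{9}$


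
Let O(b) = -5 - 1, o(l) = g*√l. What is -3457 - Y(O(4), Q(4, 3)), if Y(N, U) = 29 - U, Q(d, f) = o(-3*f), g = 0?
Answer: -3486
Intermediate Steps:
o(l) = 0 (o(l) = 0*√l = 0)
Q(d, f) = 0
O(b) = -6
-3457 - Y(O(4), Q(4, 3)) = -3457 - (29 - 1*0) = -3457 - (29 + 0) = -3457 - 1*29 = -3457 - 29 = -3486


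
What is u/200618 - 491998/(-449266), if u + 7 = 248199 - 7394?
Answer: 51721502258/22532711597 ≈ 2.2954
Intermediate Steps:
u = 240798 (u = -7 + (248199 - 7394) = -7 + 240805 = 240798)
u/200618 - 491998/(-449266) = 240798/200618 - 491998/(-449266) = 240798*(1/200618) - 491998*(-1/449266) = 120399/100309 + 245999/224633 = 51721502258/22532711597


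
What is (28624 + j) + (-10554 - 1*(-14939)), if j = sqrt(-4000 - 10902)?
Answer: 33009 + I*sqrt(14902) ≈ 33009.0 + 122.07*I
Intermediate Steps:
j = I*sqrt(14902) (j = sqrt(-14902) = I*sqrt(14902) ≈ 122.07*I)
(28624 + j) + (-10554 - 1*(-14939)) = (28624 + I*sqrt(14902)) + (-10554 - 1*(-14939)) = (28624 + I*sqrt(14902)) + (-10554 + 14939) = (28624 + I*sqrt(14902)) + 4385 = 33009 + I*sqrt(14902)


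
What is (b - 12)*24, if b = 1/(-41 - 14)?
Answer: -15864/55 ≈ -288.44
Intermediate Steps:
b = -1/55 (b = 1/(-55) = -1/55 ≈ -0.018182)
(b - 12)*24 = (-1/55 - 12)*24 = -661/55*24 = -15864/55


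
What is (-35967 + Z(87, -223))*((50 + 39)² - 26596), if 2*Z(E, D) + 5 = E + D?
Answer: 1346000625/2 ≈ 6.7300e+8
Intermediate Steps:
Z(E, D) = -5/2 + D/2 + E/2 (Z(E, D) = -5/2 + (E + D)/2 = -5/2 + (D + E)/2 = -5/2 + (D/2 + E/2) = -5/2 + D/2 + E/2)
(-35967 + Z(87, -223))*((50 + 39)² - 26596) = (-35967 + (-5/2 + (½)*(-223) + (½)*87))*((50 + 39)² - 26596) = (-35967 + (-5/2 - 223/2 + 87/2))*(89² - 26596) = (-35967 - 141/2)*(7921 - 26596) = -72075/2*(-18675) = 1346000625/2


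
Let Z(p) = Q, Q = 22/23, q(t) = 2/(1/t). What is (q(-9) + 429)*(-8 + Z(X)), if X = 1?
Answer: -66582/23 ≈ -2894.9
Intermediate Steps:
q(t) = 2*t
Q = 22/23 (Q = 22*(1/23) = 22/23 ≈ 0.95652)
Z(p) = 22/23
(q(-9) + 429)*(-8 + Z(X)) = (2*(-9) + 429)*(-8 + 22/23) = (-18 + 429)*(-162/23) = 411*(-162/23) = -66582/23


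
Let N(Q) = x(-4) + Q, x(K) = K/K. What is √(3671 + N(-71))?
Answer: √3601 ≈ 60.008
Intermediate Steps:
x(K) = 1
N(Q) = 1 + Q
√(3671 + N(-71)) = √(3671 + (1 - 71)) = √(3671 - 70) = √3601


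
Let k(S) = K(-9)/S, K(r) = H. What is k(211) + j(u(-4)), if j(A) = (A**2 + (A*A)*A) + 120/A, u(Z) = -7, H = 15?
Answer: -459453/1477 ≈ -311.07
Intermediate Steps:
K(r) = 15
j(A) = A**2 + A**3 + 120/A (j(A) = (A**2 + A**2*A) + 120/A = (A**2 + A**3) + 120/A = A**2 + A**3 + 120/A)
k(S) = 15/S
k(211) + j(u(-4)) = 15/211 + (120 + (-7)**3*(1 - 7))/(-7) = 15*(1/211) - (120 - 343*(-6))/7 = 15/211 - (120 + 2058)/7 = 15/211 - 1/7*2178 = 15/211 - 2178/7 = -459453/1477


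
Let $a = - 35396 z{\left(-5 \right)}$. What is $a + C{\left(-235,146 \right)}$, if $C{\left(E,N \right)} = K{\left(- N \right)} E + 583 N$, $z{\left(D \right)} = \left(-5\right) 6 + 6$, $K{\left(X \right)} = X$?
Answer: $968932$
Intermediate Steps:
$z{\left(D \right)} = -24$ ($z{\left(D \right)} = -30 + 6 = -24$)
$C{\left(E,N \right)} = 583 N - E N$ ($C{\left(E,N \right)} = - N E + 583 N = - E N + 583 N = 583 N - E N$)
$a = 849504$ ($a = \left(-35396\right) \left(-24\right) = 849504$)
$a + C{\left(-235,146 \right)} = 849504 + 146 \left(583 - -235\right) = 849504 + 146 \left(583 + 235\right) = 849504 + 146 \cdot 818 = 849504 + 119428 = 968932$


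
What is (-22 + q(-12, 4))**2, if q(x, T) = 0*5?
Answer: 484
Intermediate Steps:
q(x, T) = 0
(-22 + q(-12, 4))**2 = (-22 + 0)**2 = (-22)**2 = 484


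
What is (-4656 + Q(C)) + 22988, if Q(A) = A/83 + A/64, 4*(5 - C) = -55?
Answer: 389529361/21248 ≈ 18333.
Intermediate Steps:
C = 75/4 (C = 5 - ¼*(-55) = 5 + 55/4 = 75/4 ≈ 18.750)
Q(A) = 147*A/5312 (Q(A) = A*(1/83) + A*(1/64) = A/83 + A/64 = 147*A/5312)
(-4656 + Q(C)) + 22988 = (-4656 + (147/5312)*(75/4)) + 22988 = (-4656 + 11025/21248) + 22988 = -98919663/21248 + 22988 = 389529361/21248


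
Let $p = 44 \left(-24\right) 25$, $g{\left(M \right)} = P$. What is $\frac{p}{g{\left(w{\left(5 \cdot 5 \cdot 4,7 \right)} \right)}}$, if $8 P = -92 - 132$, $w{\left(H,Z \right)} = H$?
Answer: $\frac{6600}{7} \approx 942.86$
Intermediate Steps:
$P = -28$ ($P = \frac{-92 - 132}{8} = \frac{1}{8} \left(-224\right) = -28$)
$g{\left(M \right)} = -28$
$p = -26400$ ($p = \left(-1056\right) 25 = -26400$)
$\frac{p}{g{\left(w{\left(5 \cdot 5 \cdot 4,7 \right)} \right)}} = - \frac{26400}{-28} = \left(-26400\right) \left(- \frac{1}{28}\right) = \frac{6600}{7}$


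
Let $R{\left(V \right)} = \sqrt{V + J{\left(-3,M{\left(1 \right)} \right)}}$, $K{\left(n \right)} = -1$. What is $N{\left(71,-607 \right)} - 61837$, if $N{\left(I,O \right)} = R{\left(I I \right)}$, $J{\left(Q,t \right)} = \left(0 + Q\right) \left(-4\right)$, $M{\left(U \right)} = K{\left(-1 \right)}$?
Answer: $-61837 + \sqrt{5053} \approx -61766.0$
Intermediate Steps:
$M{\left(U \right)} = -1$
$J{\left(Q,t \right)} = - 4 Q$ ($J{\left(Q,t \right)} = Q \left(-4\right) = - 4 Q$)
$R{\left(V \right)} = \sqrt{12 + V}$ ($R{\left(V \right)} = \sqrt{V - -12} = \sqrt{V + 12} = \sqrt{12 + V}$)
$N{\left(I,O \right)} = \sqrt{12 + I^{2}}$ ($N{\left(I,O \right)} = \sqrt{12 + I I} = \sqrt{12 + I^{2}}$)
$N{\left(71,-607 \right)} - 61837 = \sqrt{12 + 71^{2}} - 61837 = \sqrt{12 + 5041} - 61837 = \sqrt{5053} - 61837 = -61837 + \sqrt{5053}$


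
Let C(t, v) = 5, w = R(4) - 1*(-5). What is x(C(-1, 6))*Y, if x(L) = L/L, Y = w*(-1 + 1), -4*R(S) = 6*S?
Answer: 0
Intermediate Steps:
R(S) = -3*S/2
w = -1 (w = -3/2*4 - 1*(-5) = -6 + 5 = -1)
Y = 0 (Y = -(-1 + 1) = -1*0 = 0)
x(L) = 1
x(C(-1, 6))*Y = 1*0 = 0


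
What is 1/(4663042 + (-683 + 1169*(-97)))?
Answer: 1/4548966 ≈ 2.1983e-7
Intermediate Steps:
1/(4663042 + (-683 + 1169*(-97))) = 1/(4663042 + (-683 - 113393)) = 1/(4663042 - 114076) = 1/4548966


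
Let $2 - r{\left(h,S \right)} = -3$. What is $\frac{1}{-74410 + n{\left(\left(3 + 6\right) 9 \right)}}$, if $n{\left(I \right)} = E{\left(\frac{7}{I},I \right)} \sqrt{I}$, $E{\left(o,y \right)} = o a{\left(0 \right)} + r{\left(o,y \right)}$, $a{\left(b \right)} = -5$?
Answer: $- \frac{9}{669320} \approx -1.3446 \cdot 10^{-5}$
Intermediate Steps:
$r{\left(h,S \right)} = 5$ ($r{\left(h,S \right)} = 2 - -3 = 2 + 3 = 5$)
$E{\left(o,y \right)} = 5 - 5 o$ ($E{\left(o,y \right)} = o \left(-5\right) + 5 = - 5 o + 5 = 5 - 5 o$)
$n{\left(I \right)} = \sqrt{I} \left(5 - \frac{35}{I}\right)$ ($n{\left(I \right)} = \left(5 - 5 \frac{7}{I}\right) \sqrt{I} = \left(5 - \frac{35}{I}\right) \sqrt{I} = \sqrt{I} \left(5 - \frac{35}{I}\right)$)
$\frac{1}{-74410 + n{\left(\left(3 + 6\right) 9 \right)}} = \frac{1}{-74410 + \frac{5 \left(-7 + \left(3 + 6\right) 9\right)}{3 \sqrt{3 + 6}}} = \frac{1}{-74410 + \frac{5 \left(-7 + 9 \cdot 9\right)}{9}} = \frac{1}{-74410 + \frac{5 \left(-7 + 81\right)}{9}} = \frac{1}{-74410 + 5 \cdot \frac{1}{9} \cdot 74} = \frac{1}{-74410 + \frac{370}{9}} = \frac{1}{- \frac{669320}{9}} = - \frac{9}{669320}$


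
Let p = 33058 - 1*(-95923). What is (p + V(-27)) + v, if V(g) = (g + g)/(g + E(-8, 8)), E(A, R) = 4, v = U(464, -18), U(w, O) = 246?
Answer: 2972275/23 ≈ 1.2923e+5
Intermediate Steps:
p = 128981 (p = 33058 + 95923 = 128981)
v = 246
V(g) = 2*g/(4 + g) (V(g) = (g + g)/(g + 4) = (2*g)/(4 + g) = 2*g/(4 + g))
(p + V(-27)) + v = (128981 + 2*(-27)/(4 - 27)) + 246 = (128981 + 2*(-27)/(-23)) + 246 = (128981 + 2*(-27)*(-1/23)) + 246 = (128981 + 54/23) + 246 = 2966617/23 + 246 = 2972275/23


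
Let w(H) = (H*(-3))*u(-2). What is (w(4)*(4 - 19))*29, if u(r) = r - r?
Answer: 0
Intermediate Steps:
u(r) = 0
w(H) = 0 (w(H) = (H*(-3))*0 = -3*H*0 = 0)
(w(4)*(4 - 19))*29 = (0*(4 - 19))*29 = (0*(-15))*29 = 0*29 = 0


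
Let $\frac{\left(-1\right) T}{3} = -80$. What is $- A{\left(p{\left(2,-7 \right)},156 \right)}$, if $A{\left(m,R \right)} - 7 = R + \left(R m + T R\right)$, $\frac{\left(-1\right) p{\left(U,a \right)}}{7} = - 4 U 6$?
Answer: $-90019$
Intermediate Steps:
$T = 240$ ($T = \left(-3\right) \left(-80\right) = 240$)
$p{\left(U,a \right)} = 168 U$ ($p{\left(U,a \right)} = - 7 - 4 U 6 = - 7 \left(- 24 U\right) = 168 U$)
$A{\left(m,R \right)} = 7 + 241 R + R m$ ($A{\left(m,R \right)} = 7 + \left(R + \left(R m + 240 R\right)\right) = 7 + \left(R + \left(240 R + R m\right)\right) = 7 + \left(241 R + R m\right) = 7 + 241 R + R m$)
$- A{\left(p{\left(2,-7 \right)},156 \right)} = - (7 + 241 \cdot 156 + 156 \cdot 168 \cdot 2) = - (7 + 37596 + 156 \cdot 336) = - (7 + 37596 + 52416) = \left(-1\right) 90019 = -90019$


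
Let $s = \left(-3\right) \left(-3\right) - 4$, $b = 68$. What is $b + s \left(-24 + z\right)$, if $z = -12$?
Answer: $-112$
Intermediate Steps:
$s = 5$ ($s = 9 - 4 = 5$)
$b + s \left(-24 + z\right) = 68 + 5 \left(-24 - 12\right) = 68 + 5 \left(-36\right) = 68 - 180 = -112$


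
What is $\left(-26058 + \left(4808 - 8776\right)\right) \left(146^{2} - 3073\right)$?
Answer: $-547764318$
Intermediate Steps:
$\left(-26058 + \left(4808 - 8776\right)\right) \left(146^{2} - 3073\right) = \left(-26058 - 3968\right) \left(21316 - 3073\right) = \left(-30026\right) 18243 = -547764318$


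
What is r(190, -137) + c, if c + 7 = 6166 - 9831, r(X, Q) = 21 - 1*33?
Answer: -3684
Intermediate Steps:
r(X, Q) = -12 (r(X, Q) = 21 - 33 = -12)
c = -3672 (c = -7 + (6166 - 9831) = -7 - 3665 = -3672)
r(190, -137) + c = -12 - 3672 = -3684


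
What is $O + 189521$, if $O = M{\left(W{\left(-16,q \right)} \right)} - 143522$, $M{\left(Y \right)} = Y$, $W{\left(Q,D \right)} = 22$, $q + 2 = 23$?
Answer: $46021$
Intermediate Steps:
$q = 21$ ($q = -2 + 23 = 21$)
$O = -143500$ ($O = 22 - 143522 = -143500$)
$O + 189521 = -143500 + 189521 = 46021$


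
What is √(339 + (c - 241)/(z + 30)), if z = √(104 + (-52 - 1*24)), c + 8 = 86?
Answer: √(20014 + 1356*√7)/(2*√(15 + √7)) ≈ 18.286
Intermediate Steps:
c = 78 (c = -8 + 86 = 78)
z = 2*√7 (z = √(104 + (-52 - 24)) = √(104 - 76) = √28 = 2*√7 ≈ 5.2915)
√(339 + (c - 241)/(z + 30)) = √(339 + (78 - 241)/(2*√7 + 30)) = √(339 - 163/(30 + 2*√7))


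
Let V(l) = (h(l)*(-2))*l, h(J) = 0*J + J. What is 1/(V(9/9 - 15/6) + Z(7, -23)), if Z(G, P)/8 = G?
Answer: 2/103 ≈ 0.019417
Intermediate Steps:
h(J) = J (h(J) = 0 + J = J)
Z(G, P) = 8*G
V(l) = -2*l**2 (V(l) = (l*(-2))*l = (-2*l)*l = -2*l**2)
1/(V(9/9 - 15/6) + Z(7, -23)) = 1/(-2*(9/9 - 15/6)**2 + 8*7) = 1/(-2*(9*(1/9) - 15*1/6)**2 + 56) = 1/(-2*(1 - 5/2)**2 + 56) = 1/(-2*(-3/2)**2 + 56) = 1/(-2*9/4 + 56) = 1/(-9/2 + 56) = 1/(103/2) = 2/103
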